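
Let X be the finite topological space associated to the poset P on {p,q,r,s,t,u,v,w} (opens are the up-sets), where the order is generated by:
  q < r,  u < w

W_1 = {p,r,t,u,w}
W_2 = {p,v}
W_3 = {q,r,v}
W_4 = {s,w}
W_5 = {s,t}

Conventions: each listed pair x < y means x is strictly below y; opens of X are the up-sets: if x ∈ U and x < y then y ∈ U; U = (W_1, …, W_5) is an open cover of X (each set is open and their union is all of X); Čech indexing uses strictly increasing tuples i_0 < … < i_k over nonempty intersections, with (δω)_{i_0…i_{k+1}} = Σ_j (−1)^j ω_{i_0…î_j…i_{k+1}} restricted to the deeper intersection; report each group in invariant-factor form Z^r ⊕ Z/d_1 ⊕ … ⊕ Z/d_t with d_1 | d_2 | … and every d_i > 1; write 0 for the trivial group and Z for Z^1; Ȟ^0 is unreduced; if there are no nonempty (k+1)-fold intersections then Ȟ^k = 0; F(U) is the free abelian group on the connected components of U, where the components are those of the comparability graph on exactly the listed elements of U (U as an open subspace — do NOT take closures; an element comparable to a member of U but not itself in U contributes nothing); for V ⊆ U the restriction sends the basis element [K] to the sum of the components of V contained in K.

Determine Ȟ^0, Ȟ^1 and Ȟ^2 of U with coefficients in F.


nerve simplices:
  W12={p} W13={r} W14={w} W15={t} W23={v} W45={s}
components per intersection:
  W1: {p} {r} {t} {u,w}
  W2: {p} {v}
  W3: {q,r} {v}
  W4: {s} {w}
  W5: {s} {t}
  W12: {p}
  W13: {r}
  W14: {w}
  W15: {t}
  W23: {v}
  W45: {s}
C dims 12,6; δ0: rk 6, SNF 1^6
degree 0: 12−6−0 = 6 → Ȟ^0 ≅ Z^6
degree 1: 6−0−6 = 0 → Ȟ^1 ≅ 0
degree 2: 0−0−0 = 0 → Ȟ^2 ≅ 0

Ȟ^0(U;F) ≅ Z^6,  Ȟ^1(U;F) ≅ 0,  Ȟ^2(U;F) ≅ 0


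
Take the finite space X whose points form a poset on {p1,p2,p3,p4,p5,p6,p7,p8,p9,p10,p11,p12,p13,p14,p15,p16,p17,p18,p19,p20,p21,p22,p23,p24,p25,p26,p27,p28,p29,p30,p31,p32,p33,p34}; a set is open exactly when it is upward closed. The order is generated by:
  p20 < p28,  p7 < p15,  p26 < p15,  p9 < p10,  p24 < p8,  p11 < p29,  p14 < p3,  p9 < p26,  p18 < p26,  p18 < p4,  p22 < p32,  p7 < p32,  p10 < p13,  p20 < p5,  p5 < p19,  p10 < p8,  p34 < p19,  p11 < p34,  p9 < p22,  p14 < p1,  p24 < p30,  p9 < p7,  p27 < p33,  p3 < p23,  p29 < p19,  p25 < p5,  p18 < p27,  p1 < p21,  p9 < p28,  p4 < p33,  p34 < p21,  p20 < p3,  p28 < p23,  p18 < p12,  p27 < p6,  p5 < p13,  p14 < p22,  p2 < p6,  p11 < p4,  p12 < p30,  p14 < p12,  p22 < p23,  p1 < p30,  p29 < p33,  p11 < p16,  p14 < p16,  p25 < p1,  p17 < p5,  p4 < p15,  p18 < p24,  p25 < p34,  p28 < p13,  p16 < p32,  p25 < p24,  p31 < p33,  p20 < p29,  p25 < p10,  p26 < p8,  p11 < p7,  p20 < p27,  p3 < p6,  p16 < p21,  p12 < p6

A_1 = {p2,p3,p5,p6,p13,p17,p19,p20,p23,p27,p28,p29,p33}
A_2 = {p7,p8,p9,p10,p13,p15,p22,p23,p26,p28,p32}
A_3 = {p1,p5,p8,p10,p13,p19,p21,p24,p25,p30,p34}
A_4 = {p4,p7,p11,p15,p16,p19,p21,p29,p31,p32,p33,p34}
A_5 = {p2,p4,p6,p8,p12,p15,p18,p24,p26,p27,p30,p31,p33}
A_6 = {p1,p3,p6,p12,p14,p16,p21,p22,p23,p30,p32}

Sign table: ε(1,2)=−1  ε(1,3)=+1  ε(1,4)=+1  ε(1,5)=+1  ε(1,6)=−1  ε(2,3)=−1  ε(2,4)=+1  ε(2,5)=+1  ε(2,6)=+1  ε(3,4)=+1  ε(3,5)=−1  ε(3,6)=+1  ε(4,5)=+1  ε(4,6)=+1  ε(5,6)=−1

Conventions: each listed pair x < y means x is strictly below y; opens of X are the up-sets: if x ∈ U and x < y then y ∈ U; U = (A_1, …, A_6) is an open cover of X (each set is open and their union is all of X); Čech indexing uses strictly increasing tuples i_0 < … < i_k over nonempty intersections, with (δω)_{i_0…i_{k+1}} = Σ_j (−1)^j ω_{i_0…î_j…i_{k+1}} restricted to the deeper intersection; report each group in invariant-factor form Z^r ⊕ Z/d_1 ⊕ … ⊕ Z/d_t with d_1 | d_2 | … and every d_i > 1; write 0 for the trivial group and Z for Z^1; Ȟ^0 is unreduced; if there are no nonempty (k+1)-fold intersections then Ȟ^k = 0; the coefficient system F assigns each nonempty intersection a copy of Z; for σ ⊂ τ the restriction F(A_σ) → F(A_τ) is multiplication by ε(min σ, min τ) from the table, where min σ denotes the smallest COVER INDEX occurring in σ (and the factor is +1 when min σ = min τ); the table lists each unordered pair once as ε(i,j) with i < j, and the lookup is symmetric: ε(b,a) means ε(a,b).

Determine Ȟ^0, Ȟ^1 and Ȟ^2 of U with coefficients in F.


Ȟ^0 = 0, Ȟ^1 = Z/2, Ȟ^2 = Z

nonempty overlaps:
  A12={p13,p23,p28} A13={p5,p13,p19} A14={p19,p29,p33} A15={p2,p6,p27,p33} A16={p3,p6,p23} A23={p8,p10,p13} A24={p7,p15,p32} A25={p8,p15,p26} A26={p22,p23,p32} A34={p19,p21,p34} A35={p8,p24,p30} A36={p1,p21,p30} A45={p4,p15,p31,p33} A46={p16,p21,p32} A56={p6,p12,p30}
  A123={p13} A126={p23} A134={p19} A145={p33} A156={p6} A235={p8} A245={p15} A246={p32} A346={p21} A356={p30}
C dims 6,15,10; δ0: rk 6, SNF 1^5·2; δ1: rk 9, SNF 1^9
degree 0: 6−6−0 = 0 → Ȟ^0 ≅ 0
degree 1: 15−9−6 = 0 plus torsion [2] → Ȟ^1 ≅ Z/2
degree 2: 10−0−9 = 1 → Ȟ^2 ≅ Z


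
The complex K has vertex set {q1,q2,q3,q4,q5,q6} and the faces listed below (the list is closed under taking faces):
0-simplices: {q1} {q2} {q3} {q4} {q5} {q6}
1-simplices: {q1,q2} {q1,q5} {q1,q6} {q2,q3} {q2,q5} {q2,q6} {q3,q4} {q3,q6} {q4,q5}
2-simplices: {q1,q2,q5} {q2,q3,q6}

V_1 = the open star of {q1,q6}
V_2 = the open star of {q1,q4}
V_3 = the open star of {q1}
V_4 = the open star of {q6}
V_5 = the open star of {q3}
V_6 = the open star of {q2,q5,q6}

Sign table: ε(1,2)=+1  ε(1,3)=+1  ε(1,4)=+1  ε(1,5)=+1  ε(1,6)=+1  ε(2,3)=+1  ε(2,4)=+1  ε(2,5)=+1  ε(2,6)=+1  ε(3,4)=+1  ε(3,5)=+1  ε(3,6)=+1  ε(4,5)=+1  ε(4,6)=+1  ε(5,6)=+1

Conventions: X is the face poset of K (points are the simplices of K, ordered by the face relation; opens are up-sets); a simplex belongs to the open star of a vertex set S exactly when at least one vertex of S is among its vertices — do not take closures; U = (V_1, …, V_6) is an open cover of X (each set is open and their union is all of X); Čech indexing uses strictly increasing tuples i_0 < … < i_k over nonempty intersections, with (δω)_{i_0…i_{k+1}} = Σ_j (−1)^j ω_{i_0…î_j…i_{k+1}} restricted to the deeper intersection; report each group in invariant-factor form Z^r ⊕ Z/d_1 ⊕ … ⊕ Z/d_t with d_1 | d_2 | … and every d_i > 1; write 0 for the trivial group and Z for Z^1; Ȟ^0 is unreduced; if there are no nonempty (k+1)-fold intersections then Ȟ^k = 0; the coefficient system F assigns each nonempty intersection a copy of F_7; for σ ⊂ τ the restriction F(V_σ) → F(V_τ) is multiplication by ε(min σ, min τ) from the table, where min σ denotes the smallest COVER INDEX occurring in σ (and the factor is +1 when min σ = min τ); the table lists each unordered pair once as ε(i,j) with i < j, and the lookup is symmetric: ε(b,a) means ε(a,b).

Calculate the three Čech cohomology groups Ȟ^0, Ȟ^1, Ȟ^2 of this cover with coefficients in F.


Ȟ^0 = Z/7, Ȟ^1 = Z/7, Ȟ^2 = 0

nerve simplices:
  V1={{q1},{q6},{q1,q2},{q1,q5},{q1,q6},{q2,q6},{q3,q6},{q1,q2,q5},{q2,q3,q6}} V2={{q1},{q4},{q1,q2},{q1,q5},{q1,q6},{q3,q4},{q4,q5},{q1,q2,q5}} V3={{q1},{q1,q2},{q1,q5},{q1,q6},{q1,q2,q5}} V4={{q6},{q1,q6},{q2,q6},{q3,q6},{q2,q3,q6}} V5={{q3},{q2,q3},{q3,q4},{q3,q6},{q2,q3,q6}} V6={{q2},{q5},{q6},{q1,q2},{q1,q5},{q1,q6},{q2,q3},{q2,q5},{q2,q6},{q3,q6},{q4,q5},{q1,q2,q5},{q2,q3,q6}}
  V12={{q1},{q1,q2},{q1,q5},{q1,q6},{q1,q2,q5}} V13={{q1},{q1,q2},{q1,q5},{q1,q6},{q1,q2,q5}} V14={{q6},{q1,q6},{q2,q6},{q3,q6},{q2,q3,q6}} V15={{q3,q6},{q2,q3,q6}} V16={{q6},{q1,q2},{q1,q5},{q1,q6},{q2,q6},{q3,q6},{q1,q2,q5},{q2,q3,q6}} V23={{q1},{q1,q2},{q1,q5},{q1,q6},{q1,q2,q5}} V24={{q1,q6}} V25={{q3,q4}} V26={{q1,q2},{q1,q5},{q1,q6},{q4,q5},{q1,q2,q5}} V34={{q1,q6}} V36={{q1,q2},{q1,q5},{q1,q6},{q1,q2,q5}} V45={{q3,q6},{q2,q3,q6}} V46={{q6},{q1,q6},{q2,q6},{q3,q6},{q2,q3,q6}} V56={{q2,q3},{q3,q6},{q2,q3,q6}}
  V123={{q1},{q1,q2},{q1,q5},{q1,q6},{q1,q2,q5}} V124={{q1,q6}} V126={{q1,q2},{q1,q5},{q1,q6},{q1,q2,q5}} V134={{q1,q6}} V136={{q1,q2},{q1,q5},{q1,q6},{q1,q2,q5}} V145={{q3,q6},{q2,q3,q6}} V146={{q6},{q1,q6},{q2,q6},{q3,q6},{q2,q3,q6}} V156={{q3,q6},{q2,q3,q6}} V234={{q1,q6}} V236={{q1,q2},{q1,q5},{q1,q6},{q1,q2,q5}} V246={{q1,q6}} V346={{q1,q6}} V456={{q3,q6},{q2,q3,q6}}
  V1234={{q1,q6}} V1236={{q1,q2},{q1,q5},{q1,q6},{q1,q2,q5}} V1246={{q1,q6}} V1346={{q1,q6}} V1456={{q3,q6},{q2,q3,q6}} V2346={{q1,q6}}
  V12346={{q1,q6}}
C dims 6,14,13,6; δ0: rk_F7 5; δ1: rk_F7 8; δ2: rk_F7 5
degree 0: 6−5−0 = 1 → Ȟ^0 ≅ Z/7
degree 1: 14−8−5 = 1 → Ȟ^1 ≅ Z/7
degree 2: 13−5−8 = 0 → Ȟ^2 ≅ 0


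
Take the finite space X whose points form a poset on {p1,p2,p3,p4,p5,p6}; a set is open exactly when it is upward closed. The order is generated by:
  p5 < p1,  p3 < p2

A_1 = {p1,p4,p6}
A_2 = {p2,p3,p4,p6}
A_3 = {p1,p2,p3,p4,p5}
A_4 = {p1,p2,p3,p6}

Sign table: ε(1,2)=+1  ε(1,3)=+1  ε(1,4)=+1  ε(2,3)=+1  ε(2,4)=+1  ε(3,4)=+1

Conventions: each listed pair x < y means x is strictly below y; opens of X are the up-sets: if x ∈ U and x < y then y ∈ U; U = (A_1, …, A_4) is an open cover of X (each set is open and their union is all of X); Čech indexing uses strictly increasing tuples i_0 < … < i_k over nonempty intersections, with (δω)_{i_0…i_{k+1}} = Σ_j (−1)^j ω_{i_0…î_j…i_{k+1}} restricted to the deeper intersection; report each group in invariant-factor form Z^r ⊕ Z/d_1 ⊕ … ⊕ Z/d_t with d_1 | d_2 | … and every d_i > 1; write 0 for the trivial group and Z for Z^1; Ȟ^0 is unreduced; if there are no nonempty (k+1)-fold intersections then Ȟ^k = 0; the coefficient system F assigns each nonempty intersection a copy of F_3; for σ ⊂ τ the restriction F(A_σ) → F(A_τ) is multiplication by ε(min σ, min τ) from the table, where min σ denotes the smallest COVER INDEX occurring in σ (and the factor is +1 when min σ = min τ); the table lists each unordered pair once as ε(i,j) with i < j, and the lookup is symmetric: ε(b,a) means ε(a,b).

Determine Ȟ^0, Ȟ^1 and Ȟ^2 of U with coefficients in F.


Ȟ^0 = Z/3; Ȟ^1 = 0; Ȟ^2 = Z/3

nonempty overlaps:
  A12={p4,p6} A13={p1,p4} A14={p1,p6} A23={p2,p3,p4} A24={p2,p3,p6} A34={p1,p2,p3}
  A123={p4} A124={p6} A134={p1} A234={p2,p3}
C dims 4,6,4; δ0: rk_F3 3; δ1: rk_F3 3
degree 0: 4−3−0 = 1 → Ȟ^0 ≅ Z/3
degree 1: 6−3−3 = 0 → Ȟ^1 ≅ 0
degree 2: 4−0−3 = 1 → Ȟ^2 ≅ Z/3


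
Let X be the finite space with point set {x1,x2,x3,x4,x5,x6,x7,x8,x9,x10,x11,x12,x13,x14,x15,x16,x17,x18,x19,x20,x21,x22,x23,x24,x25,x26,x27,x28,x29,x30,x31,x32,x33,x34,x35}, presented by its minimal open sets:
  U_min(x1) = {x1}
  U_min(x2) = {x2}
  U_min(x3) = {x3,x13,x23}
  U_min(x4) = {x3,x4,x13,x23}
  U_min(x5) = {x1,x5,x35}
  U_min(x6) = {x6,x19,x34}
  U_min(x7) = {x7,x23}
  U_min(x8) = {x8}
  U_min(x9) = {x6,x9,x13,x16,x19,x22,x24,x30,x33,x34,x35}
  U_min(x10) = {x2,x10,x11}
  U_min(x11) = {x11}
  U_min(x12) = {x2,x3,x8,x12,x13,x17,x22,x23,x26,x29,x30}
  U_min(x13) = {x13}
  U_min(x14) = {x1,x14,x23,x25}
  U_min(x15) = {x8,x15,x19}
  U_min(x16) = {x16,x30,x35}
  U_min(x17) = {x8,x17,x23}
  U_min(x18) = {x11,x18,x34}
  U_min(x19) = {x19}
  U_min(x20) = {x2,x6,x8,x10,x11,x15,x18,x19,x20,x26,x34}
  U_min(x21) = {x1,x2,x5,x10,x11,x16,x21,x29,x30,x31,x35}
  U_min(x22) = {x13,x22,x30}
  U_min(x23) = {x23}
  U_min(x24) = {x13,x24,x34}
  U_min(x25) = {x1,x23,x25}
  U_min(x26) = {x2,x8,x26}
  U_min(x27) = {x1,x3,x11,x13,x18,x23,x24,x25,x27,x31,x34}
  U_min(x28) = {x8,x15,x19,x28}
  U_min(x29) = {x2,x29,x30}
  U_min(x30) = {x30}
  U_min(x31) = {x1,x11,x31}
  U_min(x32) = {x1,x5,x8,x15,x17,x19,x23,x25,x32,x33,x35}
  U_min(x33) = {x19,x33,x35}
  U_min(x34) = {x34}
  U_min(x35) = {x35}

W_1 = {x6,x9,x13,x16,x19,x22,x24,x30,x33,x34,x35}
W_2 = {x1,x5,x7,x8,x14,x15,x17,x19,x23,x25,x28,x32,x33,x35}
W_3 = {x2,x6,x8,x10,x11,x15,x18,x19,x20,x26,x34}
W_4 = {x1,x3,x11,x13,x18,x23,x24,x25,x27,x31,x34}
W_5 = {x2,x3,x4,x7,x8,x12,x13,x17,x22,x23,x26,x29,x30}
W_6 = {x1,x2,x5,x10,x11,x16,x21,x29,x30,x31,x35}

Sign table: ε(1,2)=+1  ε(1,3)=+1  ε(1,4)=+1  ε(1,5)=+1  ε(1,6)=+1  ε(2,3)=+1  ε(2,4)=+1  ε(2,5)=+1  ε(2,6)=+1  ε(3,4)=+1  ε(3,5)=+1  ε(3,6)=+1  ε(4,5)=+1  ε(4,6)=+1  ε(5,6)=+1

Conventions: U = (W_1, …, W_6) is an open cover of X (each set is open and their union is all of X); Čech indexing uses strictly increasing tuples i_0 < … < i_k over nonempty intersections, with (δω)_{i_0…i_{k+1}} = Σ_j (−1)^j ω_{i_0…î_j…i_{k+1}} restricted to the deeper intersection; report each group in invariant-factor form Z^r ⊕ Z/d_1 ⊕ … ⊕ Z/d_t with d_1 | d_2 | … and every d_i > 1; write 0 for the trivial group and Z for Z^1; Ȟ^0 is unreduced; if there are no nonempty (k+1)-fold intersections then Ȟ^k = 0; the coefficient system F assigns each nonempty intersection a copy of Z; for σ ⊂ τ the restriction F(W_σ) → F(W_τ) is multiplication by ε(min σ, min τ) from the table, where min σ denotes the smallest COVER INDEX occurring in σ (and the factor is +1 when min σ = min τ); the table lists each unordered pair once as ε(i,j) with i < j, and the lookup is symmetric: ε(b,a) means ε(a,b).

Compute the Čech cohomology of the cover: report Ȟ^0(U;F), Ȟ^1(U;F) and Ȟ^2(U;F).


nonempty intersections:
  W12={x19,x33,x35} W13={x6,x19,x34} W14={x13,x24,x34} W15={x13,x22,x30} W16={x16,x30,x35} W23={x8,x15,x19} W24={x1,x23,x25} W25={x7,x8,x17,x23} W26={x1,x5,x35} W34={x11,x18,x34} W35={x2,x8,x26} W36={x2,x10,x11} W45={x3,x13,x23} W46={x1,x11,x31} W56={x2,x29,x30}
  W123={x19} W126={x35} W134={x34} W145={x13} W156={x30} W235={x8} W245={x23} W246={x1} W346={x11} W356={x2}
C dims 6,15,10; δ0: rk 5, SNF 1^5; δ1: rk 10, SNF 1^9·2
Ȟ^0: (6−5)−0=1 ⇒ Z
Ȟ^1: (15−10)−5=0 ⇒ 0
Ȟ^2: (10−0)−10=0 plus torsion [2] ⇒ Z/2

Ȟ^0(U;F) ≅ Z, Ȟ^1(U;F) ≅ 0 and Ȟ^2(U;F) ≅ Z/2


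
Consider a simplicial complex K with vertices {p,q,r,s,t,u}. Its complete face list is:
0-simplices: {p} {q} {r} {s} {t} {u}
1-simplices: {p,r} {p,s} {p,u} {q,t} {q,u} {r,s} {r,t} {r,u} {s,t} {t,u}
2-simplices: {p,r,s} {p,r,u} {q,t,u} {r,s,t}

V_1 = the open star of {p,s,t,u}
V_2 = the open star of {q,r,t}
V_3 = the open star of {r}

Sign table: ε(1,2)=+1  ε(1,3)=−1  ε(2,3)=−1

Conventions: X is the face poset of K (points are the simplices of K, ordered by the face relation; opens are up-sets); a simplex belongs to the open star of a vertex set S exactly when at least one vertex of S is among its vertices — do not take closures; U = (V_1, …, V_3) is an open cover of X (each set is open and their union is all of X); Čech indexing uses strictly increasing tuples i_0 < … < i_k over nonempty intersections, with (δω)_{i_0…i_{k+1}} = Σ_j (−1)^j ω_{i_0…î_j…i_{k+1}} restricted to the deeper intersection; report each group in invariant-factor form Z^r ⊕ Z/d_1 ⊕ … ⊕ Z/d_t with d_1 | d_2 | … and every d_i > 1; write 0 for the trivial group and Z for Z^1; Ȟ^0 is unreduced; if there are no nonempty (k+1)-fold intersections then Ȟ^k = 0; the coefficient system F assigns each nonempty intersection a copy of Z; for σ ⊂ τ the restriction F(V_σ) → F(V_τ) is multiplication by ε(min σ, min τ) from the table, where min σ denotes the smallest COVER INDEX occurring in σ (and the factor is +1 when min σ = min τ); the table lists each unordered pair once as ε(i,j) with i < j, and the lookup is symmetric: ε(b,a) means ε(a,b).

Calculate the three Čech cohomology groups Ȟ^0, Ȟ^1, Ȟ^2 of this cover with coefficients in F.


nonempty intersections:
  V1={{p},{s},{t},{u},{p,r},{p,s},{p,u},{q,t},{q,u},{r,s},{r,t},{r,u},{s,t},{t,u},{p,r,s},{p,r,u},{q,t,u},{r,s,t}} V2={{q},{r},{t},{p,r},{q,t},{q,u},{r,s},{r,t},{r,u},{s,t},{t,u},{p,r,s},{p,r,u},{q,t,u},{r,s,t}} V3={{r},{p,r},{r,s},{r,t},{r,u},{p,r,s},{p,r,u},{r,s,t}}
  V12={{t},{p,r},{q,t},{q,u},{r,s},{r,t},{r,u},{s,t},{t,u},{p,r,s},{p,r,u},{q,t,u},{r,s,t}} V13={{p,r},{r,s},{r,t},{r,u},{p,r,s},{p,r,u},{r,s,t}} V23={{r},{p,r},{r,s},{r,t},{r,u},{p,r,s},{p,r,u},{r,s,t}}
  V123={{p,r},{r,s},{r,t},{r,u},{p,r,s},{p,r,u},{r,s,t}}
C dims 3,3,1; δ0: rk 2, SNF 1^2; δ1: rk 1, SNF 1^1
Ȟ^0: (3−2)−0=1 ⇒ Z
Ȟ^1: (3−1)−2=0 ⇒ 0
Ȟ^2: (1−0)−1=0 ⇒ 0

Ȟ^0(U;F) ≅ Z, Ȟ^1(U;F) ≅ 0 and Ȟ^2(U;F) ≅ 0


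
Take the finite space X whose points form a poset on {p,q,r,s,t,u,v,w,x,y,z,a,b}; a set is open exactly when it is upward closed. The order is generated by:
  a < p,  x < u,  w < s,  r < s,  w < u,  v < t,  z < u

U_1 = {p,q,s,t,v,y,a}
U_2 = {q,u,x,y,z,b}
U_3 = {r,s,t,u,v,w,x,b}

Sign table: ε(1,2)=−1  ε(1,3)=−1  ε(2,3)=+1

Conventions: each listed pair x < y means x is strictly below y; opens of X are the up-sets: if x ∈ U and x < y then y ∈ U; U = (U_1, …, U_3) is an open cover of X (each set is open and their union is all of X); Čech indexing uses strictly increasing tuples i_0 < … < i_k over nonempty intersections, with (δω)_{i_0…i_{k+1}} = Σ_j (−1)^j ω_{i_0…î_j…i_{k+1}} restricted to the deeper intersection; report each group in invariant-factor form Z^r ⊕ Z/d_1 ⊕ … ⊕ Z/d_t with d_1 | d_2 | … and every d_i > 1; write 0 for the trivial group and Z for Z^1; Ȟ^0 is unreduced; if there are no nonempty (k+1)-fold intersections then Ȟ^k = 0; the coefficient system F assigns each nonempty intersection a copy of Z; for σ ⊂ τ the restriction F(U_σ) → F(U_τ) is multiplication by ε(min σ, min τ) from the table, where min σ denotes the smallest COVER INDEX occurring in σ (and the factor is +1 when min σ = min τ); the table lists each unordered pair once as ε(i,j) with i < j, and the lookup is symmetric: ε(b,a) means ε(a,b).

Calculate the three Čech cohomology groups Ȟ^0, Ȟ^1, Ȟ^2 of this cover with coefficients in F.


nerve of the cover:
  U12={q,y} U13={s,t,v} U23={u,x,b}
C dims 3,3; δ0: rk 2, SNF 1^2
Ȟ^0 = (3 − 2) − 0 = 1, so Ȟ^0 ≅ Z
Ȟ^1 = (3 − 0) − 2 = 1, so Ȟ^1 ≅ Z
Ȟ^2 = (0 − 0) − 0 = 0, so Ȟ^2 ≅ 0

Ȟ^0(U;F) ≅ Z, Ȟ^1(U;F) ≅ Z and Ȟ^2(U;F) ≅ 0


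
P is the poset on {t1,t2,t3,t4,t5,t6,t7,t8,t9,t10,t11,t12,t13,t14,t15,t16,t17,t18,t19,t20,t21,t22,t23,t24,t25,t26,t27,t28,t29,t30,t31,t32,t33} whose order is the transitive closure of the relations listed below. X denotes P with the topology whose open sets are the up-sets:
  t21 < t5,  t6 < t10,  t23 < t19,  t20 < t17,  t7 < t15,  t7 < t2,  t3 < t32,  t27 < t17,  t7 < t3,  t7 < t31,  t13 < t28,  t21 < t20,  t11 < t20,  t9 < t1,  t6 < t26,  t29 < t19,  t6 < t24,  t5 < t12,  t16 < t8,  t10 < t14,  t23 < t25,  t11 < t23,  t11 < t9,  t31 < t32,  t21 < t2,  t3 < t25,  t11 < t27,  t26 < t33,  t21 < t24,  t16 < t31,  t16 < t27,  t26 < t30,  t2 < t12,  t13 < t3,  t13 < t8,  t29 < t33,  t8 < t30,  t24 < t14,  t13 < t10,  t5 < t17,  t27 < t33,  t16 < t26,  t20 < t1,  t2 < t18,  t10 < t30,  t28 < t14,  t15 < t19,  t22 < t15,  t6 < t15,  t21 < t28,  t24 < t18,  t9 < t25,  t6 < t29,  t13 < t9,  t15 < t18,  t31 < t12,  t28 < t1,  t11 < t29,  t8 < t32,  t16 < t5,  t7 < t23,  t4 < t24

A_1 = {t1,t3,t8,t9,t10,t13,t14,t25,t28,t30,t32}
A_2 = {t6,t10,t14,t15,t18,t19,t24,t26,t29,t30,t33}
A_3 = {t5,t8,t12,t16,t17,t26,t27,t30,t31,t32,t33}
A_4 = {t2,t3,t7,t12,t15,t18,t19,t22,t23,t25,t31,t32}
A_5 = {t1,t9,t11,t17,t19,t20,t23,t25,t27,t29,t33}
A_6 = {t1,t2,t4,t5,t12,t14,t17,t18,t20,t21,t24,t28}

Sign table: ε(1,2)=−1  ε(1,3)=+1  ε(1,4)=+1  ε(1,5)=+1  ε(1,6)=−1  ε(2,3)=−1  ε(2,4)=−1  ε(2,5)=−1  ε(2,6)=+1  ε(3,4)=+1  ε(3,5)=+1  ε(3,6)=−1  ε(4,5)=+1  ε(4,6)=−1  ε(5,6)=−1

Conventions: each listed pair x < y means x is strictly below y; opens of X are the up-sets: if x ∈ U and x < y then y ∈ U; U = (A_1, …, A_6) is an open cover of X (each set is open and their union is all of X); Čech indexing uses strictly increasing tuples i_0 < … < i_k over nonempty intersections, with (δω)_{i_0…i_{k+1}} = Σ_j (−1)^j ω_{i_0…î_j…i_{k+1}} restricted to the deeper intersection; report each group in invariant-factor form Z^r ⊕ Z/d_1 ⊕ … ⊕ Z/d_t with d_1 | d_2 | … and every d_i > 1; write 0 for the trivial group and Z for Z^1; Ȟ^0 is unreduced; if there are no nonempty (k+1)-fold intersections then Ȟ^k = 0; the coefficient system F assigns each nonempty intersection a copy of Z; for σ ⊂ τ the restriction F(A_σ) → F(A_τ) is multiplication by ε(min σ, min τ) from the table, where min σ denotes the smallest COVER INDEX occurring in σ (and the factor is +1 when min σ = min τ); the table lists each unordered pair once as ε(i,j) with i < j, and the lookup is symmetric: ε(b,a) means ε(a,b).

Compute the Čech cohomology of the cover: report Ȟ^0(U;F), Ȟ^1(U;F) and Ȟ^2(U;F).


Ȟ^0(U;F) ≅ Z,  Ȟ^1(U;F) ≅ 0,  Ȟ^2(U;F) ≅ Z/2

nonempty intersections:
  A12={t10,t14,t30} A13={t8,t30,t32} A14={t3,t25,t32} A15={t1,t9,t25} A16={t1,t14,t28} A23={t26,t30,t33} A24={t15,t18,t19} A25={t19,t29,t33} A26={t14,t18,t24} A34={t12,t31,t32} A35={t17,t27,t33} A36={t5,t12,t17} A45={t19,t23,t25} A46={t2,t12,t18} A56={t1,t17,t20}
  A123={t30} A126={t14} A134={t32} A145={t25} A156={t1} A235={t33} A245={t19} A246={t18} A346={t12} A356={t17}
C dims 6,15,10; δ0: rk 5, SNF 1^5; δ1: rk 10, SNF 1^9·2
Ȟ^0: (6−5)−0=1 ⇒ Z
Ȟ^1: (15−10)−5=0 ⇒ 0
Ȟ^2: (10−0)−10=0 plus torsion [2] ⇒ Z/2


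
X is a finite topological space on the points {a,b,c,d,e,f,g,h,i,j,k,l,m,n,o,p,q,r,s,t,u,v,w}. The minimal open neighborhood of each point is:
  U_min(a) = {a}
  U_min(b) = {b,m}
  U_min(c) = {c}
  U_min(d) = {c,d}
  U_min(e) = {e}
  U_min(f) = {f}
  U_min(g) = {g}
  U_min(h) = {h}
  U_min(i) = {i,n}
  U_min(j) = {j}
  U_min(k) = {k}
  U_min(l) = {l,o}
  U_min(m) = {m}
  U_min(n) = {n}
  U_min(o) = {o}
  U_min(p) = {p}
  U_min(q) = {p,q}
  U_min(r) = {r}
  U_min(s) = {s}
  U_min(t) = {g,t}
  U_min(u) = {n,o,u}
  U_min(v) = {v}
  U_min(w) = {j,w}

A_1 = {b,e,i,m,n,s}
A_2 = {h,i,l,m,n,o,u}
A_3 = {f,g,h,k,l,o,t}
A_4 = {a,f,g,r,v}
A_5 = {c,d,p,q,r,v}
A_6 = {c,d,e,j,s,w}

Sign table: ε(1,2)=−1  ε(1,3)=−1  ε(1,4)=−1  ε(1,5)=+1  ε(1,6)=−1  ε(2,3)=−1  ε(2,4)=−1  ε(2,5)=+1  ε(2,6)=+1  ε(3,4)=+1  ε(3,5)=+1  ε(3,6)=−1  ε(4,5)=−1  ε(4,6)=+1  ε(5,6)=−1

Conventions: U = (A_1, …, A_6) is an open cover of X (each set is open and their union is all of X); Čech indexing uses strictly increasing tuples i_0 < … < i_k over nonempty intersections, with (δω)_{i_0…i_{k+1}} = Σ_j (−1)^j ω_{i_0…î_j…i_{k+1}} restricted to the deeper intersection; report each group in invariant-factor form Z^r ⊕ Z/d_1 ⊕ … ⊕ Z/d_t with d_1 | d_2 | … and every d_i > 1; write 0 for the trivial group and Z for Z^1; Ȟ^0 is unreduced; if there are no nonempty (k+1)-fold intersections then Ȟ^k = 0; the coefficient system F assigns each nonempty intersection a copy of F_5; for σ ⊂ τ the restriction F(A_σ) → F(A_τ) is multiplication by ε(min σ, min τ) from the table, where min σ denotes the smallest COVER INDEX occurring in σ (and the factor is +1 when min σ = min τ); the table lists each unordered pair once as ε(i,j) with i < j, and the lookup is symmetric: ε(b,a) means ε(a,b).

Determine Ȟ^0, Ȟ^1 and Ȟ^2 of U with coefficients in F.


nonempty overlaps:
  A12={i,m,n} A16={e,s} A23={h,l,o} A34={f,g} A45={r,v} A56={c,d}
C dims 6,6; δ0: rk_F5 6
degree 0: 6−6−0 = 0 → Ȟ^0 ≅ 0
degree 1: 6−0−6 = 0 → Ȟ^1 ≅ 0
degree 2: 0−0−0 = 0 → Ȟ^2 ≅ 0

Ȟ^0 = 0,  Ȟ^1 = 0,  Ȟ^2 = 0


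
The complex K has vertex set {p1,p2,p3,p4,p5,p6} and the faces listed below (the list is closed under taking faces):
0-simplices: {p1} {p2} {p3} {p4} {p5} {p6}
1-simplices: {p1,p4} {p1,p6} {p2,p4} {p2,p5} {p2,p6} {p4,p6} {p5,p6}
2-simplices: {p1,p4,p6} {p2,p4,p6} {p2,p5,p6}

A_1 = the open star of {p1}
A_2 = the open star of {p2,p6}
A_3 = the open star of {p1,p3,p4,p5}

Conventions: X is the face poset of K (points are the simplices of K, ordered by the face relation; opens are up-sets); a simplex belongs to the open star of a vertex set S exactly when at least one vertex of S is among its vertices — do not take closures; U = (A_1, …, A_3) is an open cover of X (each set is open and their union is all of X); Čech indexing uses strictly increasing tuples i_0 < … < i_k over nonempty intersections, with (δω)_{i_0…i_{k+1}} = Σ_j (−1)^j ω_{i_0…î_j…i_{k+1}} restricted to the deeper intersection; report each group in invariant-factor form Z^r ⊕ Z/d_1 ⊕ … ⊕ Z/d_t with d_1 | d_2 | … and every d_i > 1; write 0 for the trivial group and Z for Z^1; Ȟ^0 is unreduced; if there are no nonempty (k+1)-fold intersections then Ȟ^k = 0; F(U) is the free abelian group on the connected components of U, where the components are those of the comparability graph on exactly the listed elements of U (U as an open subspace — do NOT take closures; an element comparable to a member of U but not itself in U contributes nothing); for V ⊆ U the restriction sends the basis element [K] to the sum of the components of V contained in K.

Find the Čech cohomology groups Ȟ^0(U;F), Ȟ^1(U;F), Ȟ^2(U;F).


nerve simplices:
  A1={{p1},{p1,p4},{p1,p6},{p1,p4,p6}} A2={{p2},{p6},{p1,p6},{p2,p4},{p2,p5},{p2,p6},{p4,p6},{p5,p6},{p1,p4,p6},{p2,p4,p6},{p2,p5,p6}} A3={{p1},{p3},{p4},{p5},{p1,p4},{p1,p6},{p2,p4},{p2,p5},{p4,p6},{p5,p6},{p1,p4,p6},{p2,p4,p6},{p2,p5,p6}}
  A12={{p1,p6},{p1,p4,p6}} A13={{p1},{p1,p4},{p1,p6},{p1,p4,p6}} A23={{p1,p6},{p2,p4},{p2,p5},{p4,p6},{p5,p6},{p1,p4,p6},{p2,p4,p6},{p2,p5,p6}}
  A123={{p1,p6},{p1,p4,p6}}
components per intersection:
  A1: {{p1},{p1,p4},{p1,p6},{p1,p4,p6}}
  A2: {{p2},{p6},{p1,p6},{p2,p4},{p2,p5},{p2,p6},{p4,p6},{p5,p6},{p1,p4,p6},{p2,p4,p6},{p2,p5,p6}}
  A3: {{p1},{p4},{p1,p4},{p1,p6},{p2,p4},{p4,p6},{p1,p4,p6},{p2,p4,p6}} {{p3}} {{p5},{p2,p5},{p5,p6},{p2,p5,p6}}
  A12: {{p1,p6},{p1,p4,p6}}
  A13: {{p1},{p1,p4},{p1,p6},{p1,p4,p6}}
  A23: {{p1,p6},{p2,p4},{p4,p6},{p1,p4,p6},{p2,p4,p6}} {{p2,p5},{p5,p6},{p2,p5,p6}}
  A123: {{p1,p6},{p1,p4,p6}}
C dims 5,4,1; δ0: rk 3, SNF 1^3; δ1: rk 1, SNF 1^1
degree 0: 5−3−0 = 2 → Ȟ^0 ≅ Z^2
degree 1: 4−1−3 = 0 → Ȟ^1 ≅ 0
degree 2: 1−0−1 = 0 → Ȟ^2 ≅ 0

Ȟ^0 ≅ Z^2; Ȟ^1 ≅ 0; Ȟ^2 ≅ 0


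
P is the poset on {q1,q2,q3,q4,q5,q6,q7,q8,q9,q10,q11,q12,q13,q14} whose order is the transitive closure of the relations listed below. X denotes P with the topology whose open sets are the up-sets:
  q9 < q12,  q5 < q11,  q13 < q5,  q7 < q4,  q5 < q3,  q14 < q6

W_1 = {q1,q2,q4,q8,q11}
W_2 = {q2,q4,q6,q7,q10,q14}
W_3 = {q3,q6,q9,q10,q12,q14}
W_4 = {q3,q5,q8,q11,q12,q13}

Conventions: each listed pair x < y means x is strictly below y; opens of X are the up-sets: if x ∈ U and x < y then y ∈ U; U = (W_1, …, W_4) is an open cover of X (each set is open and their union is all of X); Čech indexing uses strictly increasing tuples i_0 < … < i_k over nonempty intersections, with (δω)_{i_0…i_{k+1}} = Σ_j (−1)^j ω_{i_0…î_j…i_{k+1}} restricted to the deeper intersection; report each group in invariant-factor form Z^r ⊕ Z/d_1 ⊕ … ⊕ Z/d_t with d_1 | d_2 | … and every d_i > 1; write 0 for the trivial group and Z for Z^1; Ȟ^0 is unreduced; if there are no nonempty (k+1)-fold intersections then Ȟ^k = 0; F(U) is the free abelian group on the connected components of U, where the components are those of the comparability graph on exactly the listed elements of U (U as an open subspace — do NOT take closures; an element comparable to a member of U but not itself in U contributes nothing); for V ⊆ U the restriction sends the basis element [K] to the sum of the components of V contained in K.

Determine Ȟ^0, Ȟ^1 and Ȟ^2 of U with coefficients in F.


nonempty overlaps:
  W12={q2,q4} W14={q8,q11} W23={q6,q10,q14} W34={q3,q12}
components per intersection:
  W1: {q1} {q2} {q4} {q8} {q11}
  W2: {q2} {q4,q7} {q6,q14} {q10}
  W3: {q3} {q6,q14} {q9,q12} {q10}
  W4: {q3,q5,q11,q13} {q8} {q12}
  W12: {q2} {q4}
  W14: {q8} {q11}
  W23: {q6,q14} {q10}
  W34: {q3} {q12}
C dims 16,8; δ0: rk 8, SNF 1^8
degree 0: 16−8−0 = 8 → Ȟ^0 ≅ Z^8
degree 1: 8−0−8 = 0 → Ȟ^1 ≅ 0
degree 2: 0−0−0 = 0 → Ȟ^2 ≅ 0

Ȟ^0 = Z^8, Ȟ^1 = 0 and Ȟ^2 = 0


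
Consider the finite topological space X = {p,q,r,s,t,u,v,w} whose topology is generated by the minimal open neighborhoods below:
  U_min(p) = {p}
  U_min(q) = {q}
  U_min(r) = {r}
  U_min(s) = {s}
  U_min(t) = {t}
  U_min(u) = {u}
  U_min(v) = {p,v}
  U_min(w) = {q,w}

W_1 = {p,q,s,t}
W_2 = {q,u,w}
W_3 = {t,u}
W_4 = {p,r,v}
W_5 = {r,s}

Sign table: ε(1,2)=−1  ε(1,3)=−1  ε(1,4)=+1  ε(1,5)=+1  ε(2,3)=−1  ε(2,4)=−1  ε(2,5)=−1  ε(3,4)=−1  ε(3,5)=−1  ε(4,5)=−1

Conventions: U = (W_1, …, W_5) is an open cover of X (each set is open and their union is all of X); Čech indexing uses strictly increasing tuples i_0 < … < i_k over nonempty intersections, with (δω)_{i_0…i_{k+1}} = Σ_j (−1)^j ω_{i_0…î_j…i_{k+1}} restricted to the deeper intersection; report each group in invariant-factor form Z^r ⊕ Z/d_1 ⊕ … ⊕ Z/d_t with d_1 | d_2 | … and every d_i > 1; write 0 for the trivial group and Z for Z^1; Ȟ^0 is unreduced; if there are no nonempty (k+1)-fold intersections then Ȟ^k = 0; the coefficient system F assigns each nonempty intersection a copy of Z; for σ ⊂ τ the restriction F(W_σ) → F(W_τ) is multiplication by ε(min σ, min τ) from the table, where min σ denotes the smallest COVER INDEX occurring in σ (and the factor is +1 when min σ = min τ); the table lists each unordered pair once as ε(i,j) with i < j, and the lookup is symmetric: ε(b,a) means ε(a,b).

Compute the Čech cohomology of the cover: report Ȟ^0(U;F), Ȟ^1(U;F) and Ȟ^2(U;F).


cover nerve:
  W12={q} W13={t} W14={p} W15={s} W23={u} W45={r}
C dims 5,6; δ0: rk 5, SNF 1^4·2
Ȟ^0: (5−5)−0=0 ⇒ 0
Ȟ^1: (6−0)−5=1 plus torsion [2] ⇒ Z ⊕ Z/2
Ȟ^2: (0−0)−0=0 ⇒ 0

Ȟ^0(U;F) ≅ 0, Ȟ^1(U;F) ≅ Z ⊕ Z/2 and Ȟ^2(U;F) ≅ 0


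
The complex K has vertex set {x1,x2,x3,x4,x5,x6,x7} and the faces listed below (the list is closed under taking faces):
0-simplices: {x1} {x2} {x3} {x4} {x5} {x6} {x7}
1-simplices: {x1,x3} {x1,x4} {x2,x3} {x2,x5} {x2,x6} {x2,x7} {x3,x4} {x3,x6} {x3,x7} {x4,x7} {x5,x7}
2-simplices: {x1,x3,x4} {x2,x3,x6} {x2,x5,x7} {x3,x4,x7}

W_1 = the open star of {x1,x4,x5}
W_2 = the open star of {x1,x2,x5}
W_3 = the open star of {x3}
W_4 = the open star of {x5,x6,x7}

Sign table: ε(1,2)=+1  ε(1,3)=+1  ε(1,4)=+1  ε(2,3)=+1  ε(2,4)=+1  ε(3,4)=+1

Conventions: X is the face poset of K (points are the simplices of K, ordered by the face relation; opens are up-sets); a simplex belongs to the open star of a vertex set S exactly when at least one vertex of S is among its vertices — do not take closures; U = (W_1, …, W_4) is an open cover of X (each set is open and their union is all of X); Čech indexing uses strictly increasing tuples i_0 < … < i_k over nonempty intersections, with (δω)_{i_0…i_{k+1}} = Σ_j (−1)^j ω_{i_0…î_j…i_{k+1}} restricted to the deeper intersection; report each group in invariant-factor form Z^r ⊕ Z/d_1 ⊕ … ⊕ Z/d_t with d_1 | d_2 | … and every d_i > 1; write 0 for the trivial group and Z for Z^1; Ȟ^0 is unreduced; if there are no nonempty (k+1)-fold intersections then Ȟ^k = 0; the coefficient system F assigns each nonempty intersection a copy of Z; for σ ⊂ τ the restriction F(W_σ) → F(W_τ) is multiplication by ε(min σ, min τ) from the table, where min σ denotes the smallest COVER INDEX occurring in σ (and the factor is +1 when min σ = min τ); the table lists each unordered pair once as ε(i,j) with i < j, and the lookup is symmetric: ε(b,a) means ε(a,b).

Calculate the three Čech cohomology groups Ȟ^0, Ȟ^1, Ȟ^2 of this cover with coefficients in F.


Ȟ^0 = Z, Ȟ^1 = 0, Ȟ^2 = Z

cover nerve:
  W1={{x1},{x4},{x5},{x1,x3},{x1,x4},{x2,x5},{x3,x4},{x4,x7},{x5,x7},{x1,x3,x4},{x2,x5,x7},{x3,x4,x7}} W2={{x1},{x2},{x5},{x1,x3},{x1,x4},{x2,x3},{x2,x5},{x2,x6},{x2,x7},{x5,x7},{x1,x3,x4},{x2,x3,x6},{x2,x5,x7}} W3={{x3},{x1,x3},{x2,x3},{x3,x4},{x3,x6},{x3,x7},{x1,x3,x4},{x2,x3,x6},{x3,x4,x7}} W4={{x5},{x6},{x7},{x2,x5},{x2,x6},{x2,x7},{x3,x6},{x3,x7},{x4,x7},{x5,x7},{x2,x3,x6},{x2,x5,x7},{x3,x4,x7}}
  W12={{x1},{x5},{x1,x3},{x1,x4},{x2,x5},{x5,x7},{x1,x3,x4},{x2,x5,x7}} W13={{x1,x3},{x3,x4},{x1,x3,x4},{x3,x4,x7}} W14={{x5},{x2,x5},{x4,x7},{x5,x7},{x2,x5,x7},{x3,x4,x7}} W23={{x1,x3},{x2,x3},{x1,x3,x4},{x2,x3,x6}} W24={{x5},{x2,x5},{x2,x6},{x2,x7},{x5,x7},{x2,x3,x6},{x2,x5,x7}} W34={{x3,x6},{x3,x7},{x2,x3,x6},{x3,x4,x7}}
  W123={{x1,x3},{x1,x3,x4}} W124={{x5},{x2,x5},{x5,x7},{x2,x5,x7}} W134={{x3,x4,x7}} W234={{x2,x3,x6}}
C dims 4,6,4; δ0: rk 3, SNF 1^3; δ1: rk 3, SNF 1^3
Ȟ^0: (4−3)−0=1 ⇒ Z
Ȟ^1: (6−3)−3=0 ⇒ 0
Ȟ^2: (4−0)−3=1 ⇒ Z


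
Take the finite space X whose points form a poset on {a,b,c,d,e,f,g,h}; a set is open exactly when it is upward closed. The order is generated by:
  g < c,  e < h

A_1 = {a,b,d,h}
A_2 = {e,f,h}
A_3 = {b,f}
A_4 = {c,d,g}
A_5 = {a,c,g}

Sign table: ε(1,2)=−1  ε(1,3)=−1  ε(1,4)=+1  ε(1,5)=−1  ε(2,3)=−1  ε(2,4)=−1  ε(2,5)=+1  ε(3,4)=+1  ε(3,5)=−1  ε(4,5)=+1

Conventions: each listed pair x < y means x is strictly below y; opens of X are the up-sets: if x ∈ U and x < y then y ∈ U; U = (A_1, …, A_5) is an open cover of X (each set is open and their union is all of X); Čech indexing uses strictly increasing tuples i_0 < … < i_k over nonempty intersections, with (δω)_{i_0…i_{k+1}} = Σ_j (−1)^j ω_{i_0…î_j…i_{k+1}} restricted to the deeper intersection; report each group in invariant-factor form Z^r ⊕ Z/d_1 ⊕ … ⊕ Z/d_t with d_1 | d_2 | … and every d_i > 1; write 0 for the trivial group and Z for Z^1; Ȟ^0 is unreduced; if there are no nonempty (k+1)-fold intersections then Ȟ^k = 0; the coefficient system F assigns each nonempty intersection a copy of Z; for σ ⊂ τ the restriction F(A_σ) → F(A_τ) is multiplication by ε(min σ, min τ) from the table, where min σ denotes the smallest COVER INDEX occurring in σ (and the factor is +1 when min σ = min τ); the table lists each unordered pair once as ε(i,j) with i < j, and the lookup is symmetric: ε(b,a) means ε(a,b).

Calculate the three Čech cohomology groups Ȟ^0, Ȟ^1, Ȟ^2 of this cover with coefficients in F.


Ȟ^0 ≅ 0, Ȟ^1 ≅ Z ⊕ Z/2 and Ȟ^2 ≅ 0

nonempty intersections:
  A12={h} A13={b} A14={d} A15={a} A23={f} A45={c,g}
C dims 5,6; δ0: rk 5, SNF 1^4·2
Ȟ^0: (5−5)−0=0 ⇒ 0
Ȟ^1: (6−0)−5=1 plus torsion [2] ⇒ Z ⊕ Z/2
Ȟ^2: (0−0)−0=0 ⇒ 0


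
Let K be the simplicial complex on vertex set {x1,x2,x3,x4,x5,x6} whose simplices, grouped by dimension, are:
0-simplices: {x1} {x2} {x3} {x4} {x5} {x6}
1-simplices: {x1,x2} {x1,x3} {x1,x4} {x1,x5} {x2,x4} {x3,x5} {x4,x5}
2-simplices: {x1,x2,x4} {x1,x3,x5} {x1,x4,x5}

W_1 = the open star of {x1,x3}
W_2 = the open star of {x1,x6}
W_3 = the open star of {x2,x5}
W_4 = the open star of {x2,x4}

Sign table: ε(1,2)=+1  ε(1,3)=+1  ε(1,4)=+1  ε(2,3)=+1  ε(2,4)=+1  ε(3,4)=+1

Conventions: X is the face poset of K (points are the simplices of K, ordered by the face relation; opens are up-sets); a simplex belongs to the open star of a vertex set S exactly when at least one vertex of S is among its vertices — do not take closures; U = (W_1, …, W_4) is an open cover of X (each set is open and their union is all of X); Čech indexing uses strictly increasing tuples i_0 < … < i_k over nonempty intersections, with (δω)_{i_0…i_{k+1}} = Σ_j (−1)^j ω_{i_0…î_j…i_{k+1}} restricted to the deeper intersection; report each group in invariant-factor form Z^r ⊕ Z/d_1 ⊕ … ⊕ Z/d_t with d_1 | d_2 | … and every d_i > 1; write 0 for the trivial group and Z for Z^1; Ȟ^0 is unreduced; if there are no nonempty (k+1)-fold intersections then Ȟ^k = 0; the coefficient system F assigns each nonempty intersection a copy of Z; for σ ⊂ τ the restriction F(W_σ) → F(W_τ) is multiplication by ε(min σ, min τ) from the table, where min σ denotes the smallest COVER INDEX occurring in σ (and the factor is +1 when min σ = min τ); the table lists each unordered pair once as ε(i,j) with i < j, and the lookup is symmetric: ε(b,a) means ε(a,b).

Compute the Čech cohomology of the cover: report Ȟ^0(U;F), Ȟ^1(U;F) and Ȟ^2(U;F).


intersection data:
  W1={{x1},{x3},{x1,x2},{x1,x3},{x1,x4},{x1,x5},{x3,x5},{x1,x2,x4},{x1,x3,x5},{x1,x4,x5}} W2={{x1},{x6},{x1,x2},{x1,x3},{x1,x4},{x1,x5},{x1,x2,x4},{x1,x3,x5},{x1,x4,x5}} W3={{x2},{x5},{x1,x2},{x1,x5},{x2,x4},{x3,x5},{x4,x5},{x1,x2,x4},{x1,x3,x5},{x1,x4,x5}} W4={{x2},{x4},{x1,x2},{x1,x4},{x2,x4},{x4,x5},{x1,x2,x4},{x1,x4,x5}}
  W12={{x1},{x1,x2},{x1,x3},{x1,x4},{x1,x5},{x1,x2,x4},{x1,x3,x5},{x1,x4,x5}} W13={{x1,x2},{x1,x5},{x3,x5},{x1,x2,x4},{x1,x3,x5},{x1,x4,x5}} W14={{x1,x2},{x1,x4},{x1,x2,x4},{x1,x4,x5}} W23={{x1,x2},{x1,x5},{x1,x2,x4},{x1,x3,x5},{x1,x4,x5}} W24={{x1,x2},{x1,x4},{x1,x2,x4},{x1,x4,x5}} W34={{x2},{x1,x2},{x2,x4},{x4,x5},{x1,x2,x4},{x1,x4,x5}}
  W123={{x1,x2},{x1,x5},{x1,x2,x4},{x1,x3,x5},{x1,x4,x5}} W124={{x1,x2},{x1,x4},{x1,x2,x4},{x1,x4,x5}} W134={{x1,x2},{x1,x2,x4},{x1,x4,x5}} W234={{x1,x2},{x1,x2,x4},{x1,x4,x5}}
  W1234={{x1,x2},{x1,x2,x4},{x1,x4,x5}}
C dims 4,6,4,1; δ0: rk 3, SNF 1^3; δ1: rk 3, SNF 1^3; δ2: rk 1, SNF 1^1
Ȟ^0 = (4 − 3) − 0 = 1, so Ȟ^0 ≅ Z
Ȟ^1 = (6 − 3) − 3 = 0, so Ȟ^1 ≅ 0
Ȟ^2 = (4 − 1) − 3 = 0, so Ȟ^2 ≅ 0

Ȟ^0 = Z; Ȟ^1 = 0; Ȟ^2 = 0


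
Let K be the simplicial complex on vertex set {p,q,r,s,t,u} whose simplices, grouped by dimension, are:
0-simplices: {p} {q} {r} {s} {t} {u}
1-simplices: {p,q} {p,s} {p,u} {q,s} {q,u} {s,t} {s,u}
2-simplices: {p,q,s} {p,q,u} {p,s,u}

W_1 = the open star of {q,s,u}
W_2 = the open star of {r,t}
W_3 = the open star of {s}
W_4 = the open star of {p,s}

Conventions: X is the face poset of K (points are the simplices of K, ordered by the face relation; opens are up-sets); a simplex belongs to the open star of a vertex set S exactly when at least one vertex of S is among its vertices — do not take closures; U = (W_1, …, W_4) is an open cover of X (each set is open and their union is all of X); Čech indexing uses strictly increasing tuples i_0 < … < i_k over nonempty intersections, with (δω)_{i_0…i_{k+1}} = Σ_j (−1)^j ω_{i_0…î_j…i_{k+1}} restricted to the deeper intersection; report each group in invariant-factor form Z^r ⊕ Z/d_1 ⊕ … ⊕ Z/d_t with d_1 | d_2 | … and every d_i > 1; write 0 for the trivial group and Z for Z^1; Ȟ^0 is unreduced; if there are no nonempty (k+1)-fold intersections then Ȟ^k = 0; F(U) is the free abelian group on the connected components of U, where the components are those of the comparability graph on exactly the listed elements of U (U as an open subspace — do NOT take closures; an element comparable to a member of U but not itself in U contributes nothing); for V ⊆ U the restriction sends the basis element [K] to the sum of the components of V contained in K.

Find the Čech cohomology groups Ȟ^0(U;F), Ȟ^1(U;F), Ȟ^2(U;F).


nerve of the cover:
  W1={{q},{s},{u},{p,q},{p,s},{p,u},{q,s},{q,u},{s,t},{s,u},{p,q,s},{p,q,u},{p,s,u}} W2={{r},{t},{s,t}} W3={{s},{p,s},{q,s},{s,t},{s,u},{p,q,s},{p,s,u}} W4={{p},{s},{p,q},{p,s},{p,u},{q,s},{s,t},{s,u},{p,q,s},{p,q,u},{p,s,u}}
  W12={{s,t}} W13={{s},{p,s},{q,s},{s,t},{s,u},{p,q,s},{p,s,u}} W14={{s},{p,q},{p,s},{p,u},{q,s},{s,t},{s,u},{p,q,s},{p,q,u},{p,s,u}} W23={{s,t}} W24={{s,t}} W34={{s},{p,s},{q,s},{s,t},{s,u},{p,q,s},{p,s,u}}
  W123={{s,t}} W124={{s,t}} W134={{s},{p,s},{q,s},{s,t},{s,u},{p,q,s},{p,s,u}} W234={{s,t}}
  W1234={{s,t}}
components per intersection:
  W1: {{q},{s},{u},{p,q},{p,s},{p,u},{q,s},{q,u},{s,t},{s,u},{p,q,s},{p,q,u},{p,s,u}}
  W2: {{r}} {{t},{s,t}}
  W3: {{s},{p,s},{q,s},{s,t},{s,u},{p,q,s},{p,s,u}}
  W4: {{p},{s},{p,q},{p,s},{p,u},{q,s},{s,t},{s,u},{p,q,s},{p,q,u},{p,s,u}}
  W12: {{s,t}}
  W13: {{s},{p,s},{q,s},{s,t},{s,u},{p,q,s},{p,s,u}}
  W14: {{s},{p,q},{p,s},{p,u},{q,s},{s,t},{s,u},{p,q,s},{p,q,u},{p,s,u}}
  W23: {{s,t}}
  W24: {{s,t}}
  W34: {{s},{p,s},{q,s},{s,t},{s,u},{p,q,s},{p,s,u}}
  W123: {{s,t}}
  W124: {{s,t}}
  W134: {{s},{p,s},{q,s},{s,t},{s,u},{p,q,s},{p,s,u}}
  W234: {{s,t}}
  W1234: {{s,t}}
C dims 5,6,4,1; δ0: rk 3, SNF 1^3; δ1: rk 3, SNF 1^3; δ2: rk 1, SNF 1^1
Ȟ^0 = (5 − 3) − 0 = 2, so Ȟ^0 ≅ Z^2
Ȟ^1 = (6 − 3) − 3 = 0, so Ȟ^1 ≅ 0
Ȟ^2 = (4 − 1) − 3 = 0, so Ȟ^2 ≅ 0

Ȟ^0(U;F) ≅ Z^2, Ȟ^1(U;F) ≅ 0 and Ȟ^2(U;F) ≅ 0


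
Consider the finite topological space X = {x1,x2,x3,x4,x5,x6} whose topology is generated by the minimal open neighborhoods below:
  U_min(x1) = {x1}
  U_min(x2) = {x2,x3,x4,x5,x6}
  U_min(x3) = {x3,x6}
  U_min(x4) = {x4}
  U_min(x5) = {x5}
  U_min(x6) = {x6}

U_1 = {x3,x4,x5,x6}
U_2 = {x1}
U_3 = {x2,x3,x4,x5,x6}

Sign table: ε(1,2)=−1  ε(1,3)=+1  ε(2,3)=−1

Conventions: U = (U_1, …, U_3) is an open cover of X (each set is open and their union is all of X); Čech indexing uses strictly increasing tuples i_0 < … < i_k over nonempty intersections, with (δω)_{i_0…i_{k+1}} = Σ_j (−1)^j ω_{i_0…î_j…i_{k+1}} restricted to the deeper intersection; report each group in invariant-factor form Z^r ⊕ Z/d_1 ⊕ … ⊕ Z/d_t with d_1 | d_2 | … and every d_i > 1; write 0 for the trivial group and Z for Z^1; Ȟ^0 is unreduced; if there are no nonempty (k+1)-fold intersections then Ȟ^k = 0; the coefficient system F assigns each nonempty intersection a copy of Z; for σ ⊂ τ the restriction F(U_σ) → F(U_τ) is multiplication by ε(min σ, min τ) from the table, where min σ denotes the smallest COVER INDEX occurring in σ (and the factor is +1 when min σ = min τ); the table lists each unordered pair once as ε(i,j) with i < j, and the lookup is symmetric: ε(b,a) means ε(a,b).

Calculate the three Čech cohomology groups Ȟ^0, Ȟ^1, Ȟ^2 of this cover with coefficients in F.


Ȟ^0 = Z^2, Ȟ^1 = 0 and Ȟ^2 = 0

nonempty intersections:
  U13={x3,x4,x5,x6}
C dims 3,1; δ0: rk 1, SNF 1^1
Ȟ^0: (3−1)−0=2 ⇒ Z^2
Ȟ^1: (1−0)−1=0 ⇒ 0
Ȟ^2: (0−0)−0=0 ⇒ 0
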